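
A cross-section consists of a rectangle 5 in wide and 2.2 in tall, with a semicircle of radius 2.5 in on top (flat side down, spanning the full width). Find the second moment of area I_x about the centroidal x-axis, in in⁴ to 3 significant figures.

I_x ≈ 33.0 in⁴

Break the section into simple shapes (no overlaps), measuring from the bottom-left corner of the bounding box.
Rectangular body: 5 × 2.2, A = 11 in², y = 1.1 in, Ī = 4.4367 in⁴.
Semicircular cap: semicircle r = 2.5, A = 9.8175 in², y = 3.261 in, Ī = 4.2874 in⁴.
Centroid: ȳ = ΣA·y / ΣA = 2.1191 in.
Transfer each piece to the centroidal x-axis using Ī + A·d² with d = y − 2.1191:
  rectangular body: d = -1.0191 in → contributes +15.862 in⁴
  semicircular cap: d = 1.1419 in → contributes +17.089 in⁴
Total I = 32.95 in⁴.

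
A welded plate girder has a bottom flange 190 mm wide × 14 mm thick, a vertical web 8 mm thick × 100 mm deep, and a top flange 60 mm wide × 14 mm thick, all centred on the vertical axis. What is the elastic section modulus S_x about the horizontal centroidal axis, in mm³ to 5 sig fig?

S_x ≈ 1.0885 × 10⁵ mm³

Treat the section as a set of non-overlapping primitives; coordinates are from the bounding-box lower-left.
Bottom plate: 190 × 14, A = 2 660 mm², y = 7 mm, Ī = 43446.67 mm⁴.
Web plate: 8 × 100, A = 800 mm², y = 64 mm, Ī = 666666.7 mm⁴.
Top plate: 60 × 14, A = 840 mm², y = 121 mm, Ī = 13 720 mm⁴.
Centroid: ȳ = ΣA·y / ΣA = 39.87442 mm.
Transfer each piece to the horizontal centroidal axis using Ī + A·d² with d = y − 39.87442:
  bottom plate: d = -32.87442 mm → contributes +2 918 182 mm⁴
  web plate: d = 24.12558 mm → contributes +1 132 302 mm⁴
  top plate: d = 81.12558 mm → contributes +5 542 062 mm⁴
Total I = 9 592 546 mm⁴.
Extreme fibre distance c = 88.12558 mm; S = I/c = 108850.9 mm³.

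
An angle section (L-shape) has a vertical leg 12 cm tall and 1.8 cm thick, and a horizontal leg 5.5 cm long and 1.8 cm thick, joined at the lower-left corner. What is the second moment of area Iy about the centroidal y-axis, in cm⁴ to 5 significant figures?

Decompose the section into non-overlapping parts with the origin at the bottom-left of its bounding rectangle.
Vertical leg: 1.8 × 12, A = 21.6 cm², x = 0.9 cm, Ī = 5.832 cm⁴.
Horizontal leg (remainder): 3.7 × 1.8, A = 6.66 cm², x = 3.65 cm, Ī = 7.59795 cm⁴.
Centroid: x̄ = ΣA·x / ΣA = 1.548089 cm.
Transfer each piece to the centroidal y-axis using Ī + A·d² with d = x − 1.548089:
  vertical leg: d = -0.6480892 cm → contributes +14.90442 cm⁴
  horizontal leg (remainder): d = 2.101911 cm → contributes +37.02202 cm⁴
Total I = 51.92645 cm⁴.

Iy ≈ 51.926 cm⁴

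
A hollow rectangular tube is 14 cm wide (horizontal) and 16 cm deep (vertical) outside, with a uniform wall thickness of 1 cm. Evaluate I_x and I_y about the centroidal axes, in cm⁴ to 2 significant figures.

Split into non-overlapping primitives; take the origin at the lower-left of the bounding box.
Outer rectangle: 14 × 16, A = 224 cm², y = 8 cm, Ī = 4 779 cm⁴.
Inner void (subtracted): 12 × 14, A = 168 cm², y = 8 cm, Ī = 2 744 cm⁴.
By symmetry the centroid is at mid-height, ȳ = 8 cm.
All pieces are centred on the centroidal x-axis, so I = ΣĪ (holes subtracted) = 2 035 cm⁴.
Repeating about the centroidal y-axis gives I_y = 1 643 cm⁴.

I_x ≈ 2000 cm⁴, I_y ≈ 1600 cm⁴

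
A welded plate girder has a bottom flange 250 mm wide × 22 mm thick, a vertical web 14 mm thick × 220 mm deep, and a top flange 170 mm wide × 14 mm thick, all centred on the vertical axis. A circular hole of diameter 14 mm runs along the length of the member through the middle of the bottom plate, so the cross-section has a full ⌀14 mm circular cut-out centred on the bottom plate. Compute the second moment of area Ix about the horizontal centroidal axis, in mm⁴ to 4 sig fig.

Ix ≈ 1.110 × 10⁸ mm⁴

Split into non-overlapping primitives; take the origin at the lower-left of the bounding box.
Bottom plate: 250 × 22, A = 5 500 mm², y = 11 mm, Ī = 221 833 mm⁴.
Web plate: 14 × 220, A = 3 080 mm², y = 132 mm, Ī = 12 422 667 mm⁴.
Top plate: 170 × 14, A = 2 380 mm², y = 249 mm, Ī = 38873.3 mm⁴.
Hole (subtracted): ⌀14, A = 153.938 mm², y = 11 mm, Ī = 1885.74 mm⁴.
Centroid: ȳ = ΣA·y / ΣA = 97.9068 mm.
Transfer each piece to the horizontal centroidal axis using Ī + A·d² with d = y − 97.9068:
  bottom plate: d = -86.9068 mm → contributes +41 762 165 mm⁴
  web plate: d = 34.0932 mm → contributes +16 002 698 mm⁴
  top plate: d = 151.093 mm → contributes +54 372 280 mm⁴
  hole: d = -86.9068 mm → contributes −1 164 547 mm⁴
Total I = 110 972 597 mm⁴.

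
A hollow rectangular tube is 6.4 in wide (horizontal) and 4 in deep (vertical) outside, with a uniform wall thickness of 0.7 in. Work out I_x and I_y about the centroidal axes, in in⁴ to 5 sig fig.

I_x ≈ 26.810 in⁴, I_y ≈ 60.298 in⁴

Treat the section as a set of non-overlapping primitives; coordinates are from the bounding-box lower-left.
Outer rectangle: 6.4 × 4, A = 25.6 in², y = 2 in, Ī = 34.13333 in⁴.
Inner void (subtracted): 5 × 2.6, A = 13 in², y = 2 in, Ī = 7.323333 in⁴.
By symmetry the centroid is at mid-height, ȳ = 2 in.
All pieces are centred on the centroidal x-axis, so I = ΣĪ (holes subtracted) = 26.81 in⁴.
Repeating about the centroidal y-axis gives I_y = 60.298 in⁴.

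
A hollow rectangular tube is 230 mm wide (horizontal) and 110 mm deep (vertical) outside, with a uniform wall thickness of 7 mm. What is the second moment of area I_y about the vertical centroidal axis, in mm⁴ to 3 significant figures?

I_y ≈ 3.09 × 10⁷ mm⁴

Break the section into simple shapes (no overlaps), measuring from the bottom-left corner of the bounding box.
Outer rectangle: 230 × 110, A = 25 300 mm², x = 115 mm, Ī = 111 530 833 mm⁴.
Inner void (subtracted): 216 × 96, A = 20 736 mm², x = 115 mm, Ī = 80 621 568 mm⁴.
By symmetry the centroid is at mid-width, x̄ = 115 mm.
All pieces are centred on the vertical centroidal axis, so I = ΣĪ (holes subtracted) = 30 909 265 mm⁴.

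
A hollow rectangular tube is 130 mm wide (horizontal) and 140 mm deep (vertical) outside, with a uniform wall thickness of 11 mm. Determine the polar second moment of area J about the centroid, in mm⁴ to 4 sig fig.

J ≈ 2.818 × 10⁷ mm⁴

Break the section into simple shapes (no overlaps), measuring from the bottom-left corner of the bounding box.
Outer rectangle: 130 × 140, A = 18 200 mm², y = 70 mm, Ī = 29 726 667 mm⁴.
Inner void (subtracted): 108 × 118, A = 12 744 mm², y = 70 mm, Ī = 14 787 288 mm⁴.
By symmetry the centroid is at mid-height, ȳ = 70 mm.
All pieces are centred on the centroidal x-axis, so I = ΣĪ (holes subtracted) = 14 939 379 mm⁴.
Repeating about the centroidal y-axis gives I_y = 13 244 499 mm⁴.
Polar second moment: J = I_x + I_y = 28 183 877 mm⁴.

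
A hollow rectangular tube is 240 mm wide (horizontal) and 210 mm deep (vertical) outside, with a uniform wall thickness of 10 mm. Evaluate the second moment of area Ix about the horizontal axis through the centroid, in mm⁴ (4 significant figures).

Break the section into simple shapes (no overlaps), measuring from the bottom-left corner of the bounding box.
Outer rectangle: 240 × 210, A = 50 400 mm², y = 105 mm, Ī = 185 220 000 mm⁴.
Inner void (subtracted): 220 × 190, A = 41 800 mm², y = 105 mm, Ī = 125 748 333 mm⁴.
By symmetry the centroid is at mid-height, ȳ = 105 mm.
All pieces are centred on the horizontal axis through the centroid, so I = ΣĪ (holes subtracted) = 59 471 667 mm⁴.

Ix ≈ 5.947 × 10⁷ mm⁴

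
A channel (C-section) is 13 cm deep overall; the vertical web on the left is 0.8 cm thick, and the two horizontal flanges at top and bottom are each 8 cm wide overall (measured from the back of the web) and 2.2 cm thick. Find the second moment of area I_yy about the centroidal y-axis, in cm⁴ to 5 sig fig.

Break the section into simple shapes (no overlaps), measuring from the bottom-left corner of the bounding box.
Web: 0.8 × 13, A = 10.4 cm², x = 0.4 cm, Ī = 0.5546667 cm⁴.
Top flange (beyond web): 7.2 × 2.2, A = 15.84 cm², x = 4.4 cm, Ī = 68.4288 cm⁴.
Bottom flange (beyond web): 7.2 × 2.2, A = 15.84 cm², x = 4.4 cm, Ī = 68.4288 cm⁴.
Centroid: x̄ = ΣA·x / ΣA = 3.411407 cm.
Transfer each piece to the centroidal y-axis using Ī + A·d² with d = x − 3.411407:
  web: d = -3.011407 cm → contributes +94.86781 cm⁴
  top flange (beyond web): d = 0.9885932 cm → contributes +83.90949 cm⁴
  bottom flange (beyond web): d = 0.9885932 cm → contributes +83.90949 cm⁴
Total I = 262.6868 cm⁴.

I_yy ≈ 262.69 cm⁴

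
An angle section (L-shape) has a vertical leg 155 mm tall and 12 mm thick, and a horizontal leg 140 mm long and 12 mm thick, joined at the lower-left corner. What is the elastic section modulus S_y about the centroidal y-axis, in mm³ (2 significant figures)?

S_y ≈ 6.1 × 10⁴ mm³

Split into non-overlapping primitives; take the origin at the lower-left of the bounding box.
Vertical leg: 12 × 155, A = 1 860 mm², x = 6 mm, Ī = 22 320 mm⁴.
Horizontal leg (remainder): 128 × 12, A = 1 536 mm², x = 76 mm, Ī = 2 097 152 mm⁴.
Centroid: x̄ = ΣA·x / ΣA = 37.66 mm.
Transfer each piece to the centroidal y-axis using Ī + A·d² with d = x − 37.66:
  vertical leg: d = -31.66 mm → contributes +1 886 793 mm⁴
  horizontal leg (remainder): d = 38.34 mm → contributes +4 354 912 mm⁴
Total I = 6 241 705 mm⁴.
Extreme fibre distance c = 102.3 mm; S = I/c = 60 990 mm³.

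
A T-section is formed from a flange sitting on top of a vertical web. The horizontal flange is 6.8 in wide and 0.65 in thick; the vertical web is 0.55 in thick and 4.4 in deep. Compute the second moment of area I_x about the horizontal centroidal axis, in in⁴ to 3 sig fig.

Split into non-overlapping primitives; take the origin at the lower-left of the bounding box.
Flange: 6.8 × 0.65, A = 4.42 in², y = 4.725 in, Ī = 0.15562 in⁴.
Web: 0.55 × 4.4, A = 2.42 in², y = 2.2 in, Ī = 3.9043 in⁴.
Centroid: ȳ = ΣA·y / ΣA = 3.8317 in.
Transfer each piece to the horizontal centroidal axis using Ī + A·d² with d = y − 3.8317:
  flange: d = 0.89335 in → contributes +3.6831 in⁴
  web: d = -1.6317 in → contributes +10.347 in⁴
Total I = 14.03 in⁴.

I_x ≈ 14.0 in⁴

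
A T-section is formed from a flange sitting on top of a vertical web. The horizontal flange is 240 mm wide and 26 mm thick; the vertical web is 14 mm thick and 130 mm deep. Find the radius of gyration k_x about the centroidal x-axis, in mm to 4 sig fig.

Decompose the section into non-overlapping parts with the origin at the bottom-left of its bounding rectangle.
Flange: 240 × 26, A = 6 240 mm², y = 143 mm, Ī = 351 520 mm⁴.
Web: 14 × 130, A = 1 820 mm², y = 65 mm, Ī = 2 563 167 mm⁴.
Centroid: ȳ = ΣA·y / ΣA = 125.387 mm.
Transfer each piece to the centroidal x-axis using Ī + A·d² with d = y − 125.387:
  flange: d = 17.6129 mm → contributes +2 287 258 mm⁴
  web: d = -60.3871 mm → contributes +9 199 981 mm⁴
Total I = 11 487 239 mm⁴.
Radius of gyration: k = √(I/A) = √(11 487 239 / 8 060) = 37.752 mm.

k_x ≈ 37.75 mm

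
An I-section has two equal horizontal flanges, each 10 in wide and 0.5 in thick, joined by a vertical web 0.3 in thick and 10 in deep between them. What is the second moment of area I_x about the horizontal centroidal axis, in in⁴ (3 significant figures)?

Break the section into simple shapes (no overlaps), measuring from the bottom-left corner of the bounding box.
Bottom flange: 10 × 0.5, A = 5 in², y = 0.25 in, Ī = 0.10417 in⁴.
Web: 0.3 × 10, A = 3 in², y = 5.5 in, Ī = 25 in⁴.
Top flange: 10 × 0.5, A = 5 in², y = 10.75 in, Ī = 0.10417 in⁴.
By symmetry the centroid is at mid-height, ȳ = 5.5 in.
Transfer each piece to the horizontal centroidal axis using Ī + A·d² with d = y − 5.5:
  bottom flange: d = -5.25 in → contributes +137.92 in⁴
  web: d = 0 in → contributes +25 in⁴
  top flange: d = 5.25 in → contributes +137.92 in⁴
Total I = 300.83 in⁴.

I_x ≈ 301 in⁴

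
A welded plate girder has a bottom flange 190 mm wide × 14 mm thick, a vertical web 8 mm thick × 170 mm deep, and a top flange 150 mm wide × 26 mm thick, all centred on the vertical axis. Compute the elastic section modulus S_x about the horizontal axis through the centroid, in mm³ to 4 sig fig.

Break the section into simple shapes (no overlaps), measuring from the bottom-left corner of the bounding box.
Bottom plate: 190 × 14, A = 2 660 mm², y = 7 mm, Ī = 43446.7 mm⁴.
Web plate: 8 × 170, A = 1 360 mm², y = 99 mm, Ī = 3 275 333 mm⁴.
Top plate: 150 × 26, A = 3 900 mm², y = 197 mm, Ī = 219 700 mm⁴.
Centroid: ȳ = ΣA·y / ΣA = 116.359 mm.
Transfer each piece to the horizontal axis through the centroid using Ī + A·d² with d = y − 116.359:
  bottom plate: d = -109.359 mm → contributes +31 855 185 mm⁴
  web plate: d = -17.3586 mm → contributes +3 685 129 mm⁴
  top plate: d = 80.6414 mm → contributes +25 581 547 mm⁴
Total I = 61 121 862 mm⁴.
Extreme fibre distance c = 116.359 mm; S = I/c = 525 289 mm³.

S_x ≈ 5.253 × 10⁵ mm³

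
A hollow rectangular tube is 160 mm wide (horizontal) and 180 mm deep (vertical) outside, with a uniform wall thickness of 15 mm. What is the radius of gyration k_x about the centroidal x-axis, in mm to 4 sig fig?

Decompose the section into non-overlapping parts with the origin at the bottom-left of its bounding rectangle.
Outer rectangle: 160 × 180, A = 28 800 mm², y = 90 mm, Ī = 77 760 000 mm⁴.
Inner void (subtracted): 130 × 150, A = 19 500 mm², y = 90 mm, Ī = 36 562 500 mm⁴.
By symmetry the centroid is at mid-height, ȳ = 90 mm.
All pieces are centred on the centroidal x-axis, so I = ΣĪ (holes subtracted) = 41 197 500 mm⁴.
Radius of gyration: k = √(I/A) = √(41 197 500 / 9 300) = 66.557 mm.

k_x ≈ 66.56 mm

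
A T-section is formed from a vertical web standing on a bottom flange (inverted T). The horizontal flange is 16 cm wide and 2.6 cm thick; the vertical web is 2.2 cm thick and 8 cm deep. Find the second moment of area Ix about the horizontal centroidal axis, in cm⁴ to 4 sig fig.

Ix ≈ 464.7 cm⁴

Treat the section as a set of non-overlapping primitives; coordinates are from the bounding-box lower-left.
Flange: 16 × 2.6, A = 41.6 cm², y = 1.3 cm, Ī = 23.4347 cm⁴.
Web: 2.2 × 8, A = 17.6 cm², y = 6.6 cm, Ī = 93.8667 cm⁴.
Centroid: ȳ = ΣA·y / ΣA = 2.87568 cm.
Transfer each piece to the horizontal centroidal axis using Ī + A·d² with d = y − 2.87568:
  flange: d = -1.57568 cm → contributes +126.717 cm⁴
  web: d = 3.72432 cm → contributes +337.989 cm⁴
Total I = 464.706 cm⁴.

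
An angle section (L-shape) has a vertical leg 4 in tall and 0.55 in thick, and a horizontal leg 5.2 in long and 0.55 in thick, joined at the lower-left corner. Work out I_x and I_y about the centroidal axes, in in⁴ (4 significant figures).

I_x ≈ 6.517 in⁴, I_y ≈ 12.66 in⁴

Decompose the section into non-overlapping parts with the origin at the bottom-left of its bounding rectangle.
Vertical leg: 0.55 × 4, A = 2.2 in², y = 2 in, Ī = 2.93333 in⁴.
Horizontal leg (remainder): 4.65 × 0.55, A = 2.5575 in², y = 0.275 in, Ī = 0.0644703 in⁴.
Centroid: ȳ = ΣA·y / ΣA = 1.07269 in.
Transfer each piece to the centroidal x-axis using Ī + A·d² with d = y − 1.07269:
  vertical leg: d = 0.927312 in → contributes +4.82513 in⁴
  horizontal leg (remainder): d = -0.797688 in → contributes +1.69182 in⁴
Total I = 6.51695 in⁴.
For the y-axis: x̄ = 1.67269 in.
Repeating about the centroidal y-axis gives I_y = 12.6585 in⁴.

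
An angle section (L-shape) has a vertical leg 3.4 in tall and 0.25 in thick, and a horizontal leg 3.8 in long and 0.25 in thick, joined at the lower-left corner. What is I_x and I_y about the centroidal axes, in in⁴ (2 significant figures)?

Break the section into simple shapes (no overlaps), measuring from the bottom-left corner of the bounding box.
Vertical leg: 0.25 × 3.4, A = 0.85 in², y = 1.7 in, Ī = 0.8188 in⁴.
Horizontal leg (remainder): 3.55 × 0.25, A = 0.8875 in², y = 0.125 in, Ī = 0.004622 in⁴.
Centroid: ȳ = ΣA·y / ΣA = 0.8955 in.
Transfer each piece to the centroidal x-axis using Ī + A·d² with d = y − 0.8955:
  vertical leg: d = 0.8045 in → contributes +1.369 in⁴
  horizontal leg (remainder): d = -0.7705 in → contributes +0.5315 in⁴
Total I = 1.9 in⁴.
For the y-axis: x̄ = 1.096 in.
Repeating about the centroidal y-axis gives I_y = 2.504 in⁴.

I_x ≈ 1.9 in⁴, I_y ≈ 2.5 in⁴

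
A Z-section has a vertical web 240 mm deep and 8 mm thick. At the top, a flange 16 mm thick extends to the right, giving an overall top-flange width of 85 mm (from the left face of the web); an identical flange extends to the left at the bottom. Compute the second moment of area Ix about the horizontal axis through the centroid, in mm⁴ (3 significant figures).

Treat the section as a set of non-overlapping primitives; coordinates are from the bounding-box lower-left.
Web: 8 × 240, A = 1 920 mm², y = 120 mm, Ī = 9 216 000 mm⁴.
Top flange (beyond web): 77 × 16, A = 1 232 mm², y = 232 mm, Ī = 26 283 mm⁴.
Bottom flange (beyond web): 77 × 16, A = 1 232 mm², y = 8 mm, Ī = 26 283 mm⁴.
Centroid: ȳ = ΣA·y / ΣA = 120 mm.
Transfer each piece to the horizontal axis through the centroid using Ī + A·d² with d = y − 120:
  web: d = 0 mm → contributes +9 216 000 mm⁴
  top flange (beyond web): d = 112 mm → contributes +15 480 491 mm⁴
  bottom flange (beyond web): d = -112 mm → contributes +15 480 491 mm⁴
Total I = 40 176 981 mm⁴.

Ix ≈ 4.02 × 10⁷ mm⁴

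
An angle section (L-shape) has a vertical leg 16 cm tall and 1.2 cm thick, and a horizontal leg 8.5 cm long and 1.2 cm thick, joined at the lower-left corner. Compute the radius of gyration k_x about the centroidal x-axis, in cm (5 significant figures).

Treat the section as a set of non-overlapping primitives; coordinates are from the bounding-box lower-left.
Vertical leg: 1.2 × 16, A = 19.2 cm², y = 8 cm, Ī = 409.6 cm⁴.
Horizontal leg (remainder): 7.3 × 1.2, A = 8.76 cm², y = 0.6 cm, Ī = 1.0512 cm⁴.
Centroid: ȳ = ΣA·y / ΣA = 5.681545 cm.
Transfer each piece to the centroidal x-axis using Ī + A·d² with d = y − 5.681545:
  vertical leg: d = 2.318455 cm → contributes +512.8045 cm⁴
  horizontal leg (remainder): d = -5.081545 cm → contributes +227.2528 cm⁴
Total I = 740.0573 cm⁴.
Radius of gyration: k = √(I/A) = √(740.0573 / 27.96) = 5.144748 cm.

k_x ≈ 5.1447 cm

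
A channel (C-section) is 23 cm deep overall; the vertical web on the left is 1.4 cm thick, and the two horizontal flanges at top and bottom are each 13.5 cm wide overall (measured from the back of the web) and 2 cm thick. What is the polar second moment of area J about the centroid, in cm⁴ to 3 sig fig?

Treat the section as a set of non-overlapping primitives; coordinates are from the bounding-box lower-left.
Web: 1.4 × 23, A = 32.2 cm², y = 11.5 cm, Ī = 1419.5 cm⁴.
Top flange (beyond web): 12.1 × 2, A = 24.2 cm², y = 22 cm, Ī = 8.0667 cm⁴.
Bottom flange (beyond web): 12.1 × 2, A = 24.2 cm², y = 1 cm, Ī = 8.0667 cm⁴.
By symmetry the centroid is at mid-height, ȳ = 11.5 cm.
Transfer each piece to the centroidal x-axis using Ī + A·d² with d = y − 11.5:
  web: d = 0 cm → contributes +1419.5 cm⁴
  top flange (beyond web): d = 10.5 cm → contributes +2676.1 cm⁴
  bottom flange (beyond web): d = -10.5 cm → contributes +2676.1 cm⁴
Total I = 6771.7 cm⁴.
For the y-axis: x̄ = 4.7533 cm.
Repeating about the centroidal y-axis gives I_y = 1476.8 cm⁴.
Polar second moment: J = I_x + I_y = 8248.5 cm⁴.

J ≈ 8250 cm⁴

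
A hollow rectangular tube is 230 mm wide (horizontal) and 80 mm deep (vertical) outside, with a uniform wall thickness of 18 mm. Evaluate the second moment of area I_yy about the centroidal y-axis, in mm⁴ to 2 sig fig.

Treat the section as a set of non-overlapping primitives; coordinates are from the bounding-box lower-left.
Outer rectangle: 230 × 80, A = 18 400 mm², x = 115 mm, Ī = 81 113 333 mm⁴.
Inner void (subtracted): 194 × 44, A = 8 536 mm², x = 115 mm, Ī = 26 771 741 mm⁴.
By symmetry the centroid is at mid-width, x̄ = 115 mm.
All pieces are centred on the centroidal y-axis, so I = ΣĪ (holes subtracted) = 54 341 592 mm⁴.

I_yy ≈ 5.4 × 10⁷ mm⁴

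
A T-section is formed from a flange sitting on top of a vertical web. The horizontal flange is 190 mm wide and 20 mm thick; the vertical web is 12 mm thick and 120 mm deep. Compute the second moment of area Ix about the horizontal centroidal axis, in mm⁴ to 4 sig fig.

Decompose the section into non-overlapping parts with the origin at the bottom-left of its bounding rectangle.
Flange: 190 × 20, A = 3 800 mm², y = 130 mm, Ī = 126 667 mm⁴.
Web: 12 × 120, A = 1 440 mm², y = 60 mm, Ī = 1 728 000 mm⁴.
Centroid: ȳ = ΣA·y / ΣA = 110.763 mm.
Transfer each piece to the horizontal centroidal axis using Ī + A·d² with d = y − 110.763:
  flange: d = 19.2366 mm → contributes +1 532 850 mm⁴
  web: d = -50.7634 mm → contributes +5 438 763 mm⁴
Total I = 6 971 613 mm⁴.

Ix ≈ 6.972 × 10⁶ mm⁴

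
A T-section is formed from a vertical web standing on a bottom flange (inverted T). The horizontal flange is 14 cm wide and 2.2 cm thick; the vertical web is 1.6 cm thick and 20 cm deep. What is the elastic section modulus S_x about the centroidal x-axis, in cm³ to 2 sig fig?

S_x ≈ 200 cm³

Decompose the section into non-overlapping parts with the origin at the bottom-left of its bounding rectangle.
Flange: 14 × 2.2, A = 30.8 cm², y = 1.1 cm, Ī = 12.42 cm⁴.
Web: 1.6 × 20, A = 32 cm², y = 12.2 cm, Ī = 1 067 cm⁴.
Centroid: ȳ = ΣA·y / ΣA = 6.756 cm.
Transfer each piece to the centroidal x-axis using Ī + A·d² with d = y − 6.756:
  flange: d = -5.656 cm → contributes +997.7 cm⁴
  web: d = 5.444 cm → contributes +2 015 cm⁴
Total I = 3 013 cm⁴.
Extreme fibre distance c = 15.44 cm; S = I/c = 195.1 cm³.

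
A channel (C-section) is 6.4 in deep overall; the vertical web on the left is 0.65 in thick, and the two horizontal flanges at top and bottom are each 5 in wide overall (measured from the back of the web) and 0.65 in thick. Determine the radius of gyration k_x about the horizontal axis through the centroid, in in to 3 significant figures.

k_x ≈ 2.50 in

Break the section into simple shapes (no overlaps), measuring from the bottom-left corner of the bounding box.
Web: 0.65 × 6.4, A = 4.16 in², y = 3.2 in, Ī = 14.199 in⁴.
Top flange (beyond web): 4.35 × 0.65, A = 2.8275 in², y = 6.075 in, Ī = 0.099552 in⁴.
Bottom flange (beyond web): 4.35 × 0.65, A = 2.8275 in², y = 0.325 in, Ī = 0.099552 in⁴.
By symmetry the centroid is at mid-height, ȳ = 3.2 in.
Transfer each piece to the horizontal axis through the centroid using Ī + A·d² with d = y − 3.2:
  web: d = 0 in → contributes +14.199 in⁴
  top flange (beyond web): d = 2.875 in → contributes +23.471 in⁴
  bottom flange (beyond web): d = -2.875 in → contributes +23.471 in⁴
Total I = 61.141 in⁴.
Radius of gyration: k = √(I/A) = √(61.141 / 9.815) = 2.4959 in.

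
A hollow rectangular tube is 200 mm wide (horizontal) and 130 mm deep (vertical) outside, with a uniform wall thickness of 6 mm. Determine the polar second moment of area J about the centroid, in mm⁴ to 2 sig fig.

Split into non-overlapping primitives; take the origin at the lower-left of the bounding box.
Outer rectangle: 200 × 130, A = 26 000 mm², y = 65 mm, Ī = 36 616 667 mm⁴.
Inner void (subtracted): 188 × 118, A = 22 184 mm², y = 65 mm, Ī = 25 740 835 mm⁴.
By symmetry the centroid is at mid-height, ȳ = 65 mm.
All pieces are centred on the centroidal x-axis, so I = ΣĪ (holes subtracted) = 10 875 832 mm⁴.
Repeating about the centroidal y-axis gives I_y = 21 327 392 mm⁴.
Polar second moment: J = I_x + I_y = 32 203 224 mm⁴.

J ≈ 3.2 × 10⁷ mm⁴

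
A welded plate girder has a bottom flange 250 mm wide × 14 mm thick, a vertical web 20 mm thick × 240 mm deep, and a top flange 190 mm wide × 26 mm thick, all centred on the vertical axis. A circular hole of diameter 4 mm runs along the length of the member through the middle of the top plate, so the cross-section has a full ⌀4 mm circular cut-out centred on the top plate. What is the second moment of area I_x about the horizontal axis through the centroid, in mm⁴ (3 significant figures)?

Split into non-overlapping primitives; take the origin at the lower-left of the bounding box.
Bottom plate: 250 × 14, A = 3 500 mm², y = 7 mm, Ī = 57 167 mm⁴.
Web plate: 20 × 240, A = 4 800 mm², y = 134 mm, Ī = 23 040 000 mm⁴.
Top plate: 190 × 26, A = 4 940 mm², y = 267 mm, Ī = 278 287 mm⁴.
Hole (subtracted): ⌀4, A = 12.566 mm², y = 267 mm, Ī = 12.566 mm⁴.
Centroid: ȳ = ΣA·y / ΣA = 149.94 mm.
Transfer each piece to the horizontal axis through the centroid using Ī + A·d² with d = y − 149.94:
  bottom plate: d = -142.94 mm → contributes +71 568 875 mm⁴
  web plate: d = -15.94 mm → contributes +24 259 640 mm⁴
  top plate: d = 117.06 mm → contributes +67 971 026 mm⁴
  hole: d = 117.06 mm → contributes −172 209 mm⁴
Total I = 163 627 333 mm⁴.

I_x ≈ 1.64 × 10⁸ mm⁴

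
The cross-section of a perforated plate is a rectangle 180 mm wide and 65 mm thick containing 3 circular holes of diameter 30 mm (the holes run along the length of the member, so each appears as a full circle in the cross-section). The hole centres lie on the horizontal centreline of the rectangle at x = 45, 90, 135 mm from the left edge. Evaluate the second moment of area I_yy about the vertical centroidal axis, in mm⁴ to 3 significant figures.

I_yy ≈ 2.86 × 10⁷ mm⁴

Split into non-overlapping primitives; take the origin at the lower-left of the bounding box.
Plate: 180 × 65, A = 11 700 mm², x = 90 mm, Ī = 31 590 000 mm⁴.
Hole 1 (subtracted): ⌀30, A = 706.86 mm², x = 45 mm, Ī = 39 761 mm⁴.
Hole 2 (subtracted): ⌀30, A = 706.86 mm², x = 90 mm, Ī = 39 761 mm⁴.
Hole 3 (subtracted): ⌀30, A = 706.86 mm², x = 135 mm, Ī = 39 761 mm⁴.
By symmetry the centroid is at mid-width, x̄ = 90 mm.
Transfer each piece to the vertical centroidal axis using Ī + A·d² with d = x − 90:
  plate: d = 0 mm → contributes +31 590 000 mm⁴
  hole 1: d = -45 mm → contributes −1 471 149 mm⁴
  hole 2: d = 0 mm → contributes −39 761 mm⁴
  hole 3: d = 45 mm → contributes −1 471 149 mm⁴
Total I = 28 607 941 mm⁴.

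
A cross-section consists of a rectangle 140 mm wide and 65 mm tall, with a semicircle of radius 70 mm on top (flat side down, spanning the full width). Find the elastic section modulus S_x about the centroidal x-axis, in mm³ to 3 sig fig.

S_x ≈ 2.97 × 10⁵ mm³

Treat the section as a set of non-overlapping primitives; coordinates are from the bounding-box lower-left.
Rectangular body: 140 × 65, A = 9 100 mm², y = 32.5 mm, Ī = 3 203 958 mm⁴.
Semicircular cap: semicircle r = 70, A = 7696.9 mm², y = 94.709 mm, Ī = 2 635 265 mm⁴.
Centroid: ȳ = ΣA·y / ΣA = 61.006 mm.
Transfer each piece to the centroidal x-axis using Ī + A·d² with d = y − 61.006:
  rectangular body: d = -28.506 mm → contributes +10 598 654 mm⁴
  semicircular cap: d = 33.703 mm → contributes +11 377 968 mm⁴
Total I = 21 976 621 mm⁴.
Extreme fibre distance c = 73.994 mm; S = I/c = 297 006 mm³.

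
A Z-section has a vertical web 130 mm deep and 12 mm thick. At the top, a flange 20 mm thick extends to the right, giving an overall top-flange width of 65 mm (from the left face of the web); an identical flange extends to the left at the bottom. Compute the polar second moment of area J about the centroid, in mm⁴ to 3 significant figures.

J ≈ 1.14 × 10⁷ mm⁴

Split into non-overlapping primitives; take the origin at the lower-left of the bounding box.
Web: 12 × 130, A = 1 560 mm², y = 65 mm, Ī = 2 197 000 mm⁴.
Top flange (beyond web): 53 × 20, A = 1 060 mm², y = 120 mm, Ī = 35 333 mm⁴.
Bottom flange (beyond web): 53 × 20, A = 1 060 mm², y = 10 mm, Ī = 35 333 mm⁴.
Centroid: ȳ = ΣA·y / ΣA = 65 mm.
Transfer each piece to the centroidal x-axis using Ī + A·d² with d = y − 65:
  web: d = 0 mm → contributes +2 197 000 mm⁴
  top flange (beyond web): d = 55 mm → contributes +3 241 833 mm⁴
  bottom flange (beyond web): d = -55 mm → contributes +3 241 833 mm⁴
Total I = 8 680 667 mm⁴.
For the y-axis: x̄ = 59 mm.
Repeating about the centroidal y-axis gives I_y = 2 754 227 mm⁴.
Polar second moment: J = I_x + I_y = 11 434 893 mm⁴.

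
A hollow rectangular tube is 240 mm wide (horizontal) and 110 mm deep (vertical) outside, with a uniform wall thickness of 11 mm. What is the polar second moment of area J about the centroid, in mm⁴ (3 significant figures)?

J ≈ 6.50 × 10⁷ mm⁴

Break the section into simple shapes (no overlaps), measuring from the bottom-left corner of the bounding box.
Outer rectangle: 240 × 110, A = 26 400 mm², y = 55 mm, Ī = 26 620 000 mm⁴.
Inner void (subtracted): 218 × 88, A = 19 184 mm², y = 55 mm, Ī = 12 380 075 mm⁴.
By symmetry the centroid is at mid-height, ȳ = 55 mm.
All pieces are centred on the centroidal x-axis, so I = ΣĪ (holes subtracted) = 14 239 925 mm⁴.
Repeating about the centroidal y-axis gives I_y = 50 744 965 mm⁴.
Polar second moment: J = I_x + I_y = 64 984 891 mm⁴.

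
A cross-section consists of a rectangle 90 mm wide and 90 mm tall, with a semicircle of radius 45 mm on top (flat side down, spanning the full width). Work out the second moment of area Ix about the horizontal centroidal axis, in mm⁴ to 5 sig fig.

Ix ≈ 1.5301 × 10⁷ mm⁴

Split into non-overlapping primitives; take the origin at the lower-left of the bounding box.
Rectangular body: 90 × 90, A = 8 100 mm², y = 45 mm, Ī = 5 467 500 mm⁴.
Semicircular cap: semicircle r = 45, A = 3180.863 mm², y = 109.0986 mm, Ī = 450072.1 mm⁴.
Centroid: ȳ = ΣA·y / ΣA = 63.07387 mm.
Transfer each piece to the horizontal centroidal axis using Ī + A·d² with d = y − 63.07387:
  rectangular body: d = -18.07387 mm → contributes +8 113 484 mm⁴
  semicircular cap: d = 46.02473 mm → contributes +7 188 015 mm⁴
Total I = 15 301 499 mm⁴.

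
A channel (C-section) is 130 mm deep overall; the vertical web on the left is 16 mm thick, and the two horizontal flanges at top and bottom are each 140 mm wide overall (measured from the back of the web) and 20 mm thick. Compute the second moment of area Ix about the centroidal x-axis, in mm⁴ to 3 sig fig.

Ix ≈ 1.81 × 10⁷ mm⁴

Treat the section as a set of non-overlapping primitives; coordinates are from the bounding-box lower-left.
Web: 16 × 130, A = 2 080 mm², y = 65 mm, Ī = 2 929 333 mm⁴.
Top flange (beyond web): 124 × 20, A = 2 480 mm², y = 120 mm, Ī = 82 667 mm⁴.
Bottom flange (beyond web): 124 × 20, A = 2 480 mm², y = 10 mm, Ī = 82 667 mm⁴.
By symmetry the centroid is at mid-height, ȳ = 65 mm.
Transfer each piece to the centroidal x-axis using Ī + A·d² with d = y − 65:
  web: d = 0 mm → contributes +2 929 333 mm⁴
  top flange (beyond web): d = 55 mm → contributes +7 584 667 mm⁴
  bottom flange (beyond web): d = -55 mm → contributes +7 584 667 mm⁴
Total I = 18 098 667 mm⁴.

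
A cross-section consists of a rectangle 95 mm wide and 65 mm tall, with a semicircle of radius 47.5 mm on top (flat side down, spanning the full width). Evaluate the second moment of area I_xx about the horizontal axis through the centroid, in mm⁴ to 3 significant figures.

Treat the section as a set of non-overlapping primitives; coordinates are from the bounding-box lower-left.
Rectangular body: 95 × 65, A = 6 175 mm², y = 32.5 mm, Ī = 2 174 115 mm⁴.
Semicircular cap: semicircle r = 47.5, A = 3544.1 mm², y = 85.16 mm, Ī = 558 736 mm⁴.
Centroid: ȳ = ΣA·y / ΣA = 51.703 mm.
Transfer each piece to the horizontal axis through the centroid using Ī + A·d² with d = y − 51.703:
  rectangular body: d = -19.203 mm → contributes +4 451 066 mm⁴
  semicircular cap: d = 33.457 mm → contributes +4 525 932 mm⁴
Total I = 8 976 998 mm⁴.

I_xx ≈ 8.98 × 10⁶ mm⁴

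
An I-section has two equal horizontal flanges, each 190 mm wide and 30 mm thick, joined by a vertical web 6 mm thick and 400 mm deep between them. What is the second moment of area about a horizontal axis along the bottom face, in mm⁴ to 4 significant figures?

Decompose the section into non-overlapping parts with the origin at the bottom-left of its bounding rectangle.
Bottom flange: 190 × 30, A = 5 700 mm², y = 15 mm, Ī = 427 500 mm⁴.
Web: 6 × 400, A = 2 400 mm², y = 230 mm, Ī = 32 000 000 mm⁴.
Top flange: 190 × 30, A = 5 700 mm², y = 445 mm, Ī = 427 500 mm⁴.
Transfer each piece to the bottom edge using Ī + A·d² with d = y − 0:
  bottom flange: d = 15 mm → contributes +1 710 000 mm⁴
  web: d = 230 mm → contributes +158 960 000 mm⁴
  top flange: d = 445 mm → contributes +1 129 170 000 mm⁴
Total I = 1 289 840 000 mm⁴.

I_base ≈ 1.290 × 10⁹ mm⁴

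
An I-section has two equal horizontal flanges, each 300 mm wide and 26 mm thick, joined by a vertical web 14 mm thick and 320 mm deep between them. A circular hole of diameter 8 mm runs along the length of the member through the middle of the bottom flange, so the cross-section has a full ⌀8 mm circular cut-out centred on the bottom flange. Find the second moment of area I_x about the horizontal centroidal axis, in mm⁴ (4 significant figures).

Treat the section as a set of non-overlapping primitives; coordinates are from the bounding-box lower-left.
Bottom flange: 300 × 26, A = 7 800 mm², y = 13 mm, Ī = 439 400 mm⁴.
Web: 14 × 320, A = 4 480 mm², y = 186 mm, Ī = 38 229 333 mm⁴.
Top flange: 300 × 26, A = 7 800 mm², y = 359 mm, Ī = 439 400 mm⁴.
Hole (subtracted): ⌀8, A = 50.2655 mm², y = 13 mm, Ī = 201.062 mm⁴.
Centroid: ȳ = ΣA·y / ΣA = 186.434 mm.
Transfer each piece to the horizontal centroidal axis using Ī + A·d² with d = y − 186.434:
  bottom flange: d = -173.434 mm → contributes +235 058 757 mm⁴
  web: d = -0.434151 mm → contributes +38 230 178 mm⁴
  top flange: d = 172.566 mm → contributes +232 715 384 mm⁴
  hole: d = -173.434 mm → contributes −1 512 157 mm⁴
Total I = 504 492 161 mm⁴.

I_x ≈ 5.045 × 10⁸ mm⁴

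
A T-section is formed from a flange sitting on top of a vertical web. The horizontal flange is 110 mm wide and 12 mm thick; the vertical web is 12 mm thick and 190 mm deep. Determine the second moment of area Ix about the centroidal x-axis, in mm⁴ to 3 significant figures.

Break the section into simple shapes (no overlaps), measuring from the bottom-left corner of the bounding box.
Flange: 110 × 12, A = 1 320 mm², y = 196 mm, Ī = 15 840 mm⁴.
Web: 12 × 190, A = 2 280 mm², y = 95 mm, Ī = 6 859 000 mm⁴.
Centroid: ȳ = ΣA·y / ΣA = 132.03 mm.
Transfer each piece to the centroidal x-axis using Ī + A·d² with d = y − 132.03:
  flange: d = 63.967 mm → contributes +5 416 929 mm⁴
  web: d = -37.033 mm → contributes +9 985 947 mm⁴
Total I = 15 402 876 mm⁴.

Ix ≈ 1.54 × 10⁷ mm⁴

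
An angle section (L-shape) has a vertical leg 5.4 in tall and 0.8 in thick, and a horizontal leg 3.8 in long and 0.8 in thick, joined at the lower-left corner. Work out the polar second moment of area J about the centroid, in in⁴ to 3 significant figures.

J ≈ 26.4 in⁴

Treat the section as a set of non-overlapping primitives; coordinates are from the bounding-box lower-left.
Vertical leg: 0.8 × 5.4, A = 4.32 in², y = 2.7 in, Ī = 10.498 in⁴.
Horizontal leg (remainder): 3 × 0.8, A = 2.4 in², y = 0.4 in, Ī = 0.128 in⁴.
Centroid: ȳ = ΣA·y / ΣA = 1.8786 in.
Transfer each piece to the centroidal x-axis using Ī + A·d² with d = y − 1.8786:
  vertical leg: d = 0.82143 in → contributes +13.412 in⁴
  horizontal leg (remainder): d = -1.4786 in → contributes +5.3748 in⁴
Total I = 18.787 in⁴.
For the y-axis: x̄ = 1.0786 in.
Repeating about the centroidal y-axis gives I_y = 7.6001 in⁴.
Polar second moment: J = I_x + I_y = 26.387 in⁴.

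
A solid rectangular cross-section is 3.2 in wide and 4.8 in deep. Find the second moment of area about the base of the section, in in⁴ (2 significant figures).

I_base ≈ 120 in⁴

The section: 3.2 × 4.8, A = 15.36 in², y = 2.4 in, Ī = 29.49 in⁴.
Transfer it to the bottom edge using Ī + A·d² with d = y − 0:
  the section: d = 2.4 in → contributes +118 in⁴
Total I = 118 in⁴.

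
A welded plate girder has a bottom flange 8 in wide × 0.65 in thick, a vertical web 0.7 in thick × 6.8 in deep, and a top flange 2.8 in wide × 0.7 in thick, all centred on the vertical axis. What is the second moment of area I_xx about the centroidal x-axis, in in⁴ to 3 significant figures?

Split into non-overlapping primitives; take the origin at the lower-left of the bounding box.
Bottom plate: 8 × 0.65, A = 5.2 in², y = 0.325 in, Ī = 0.18308 in⁴.
Web plate: 0.7 × 6.8, A = 4.76 in², y = 4.05 in, Ī = 18.342 in⁴.
Top plate: 2.8 × 0.7, A = 1.96 in², y = 7.8 in, Ī = 0.080033 in⁴.
Centroid: ȳ = ΣA·y / ΣA = 3.0416 in.
Transfer each piece to the centroidal x-axis using Ī + A·d² with d = y − 3.0416:
  bottom plate: d = -2.7166 in → contributes +38.559 in⁴
  web plate: d = 1.0084 in → contributes +23.182 in⁴
  top plate: d = 4.7584 in → contributes +44.459 in⁴
Total I = 106.2 in⁴.

I_xx ≈ 106 in⁴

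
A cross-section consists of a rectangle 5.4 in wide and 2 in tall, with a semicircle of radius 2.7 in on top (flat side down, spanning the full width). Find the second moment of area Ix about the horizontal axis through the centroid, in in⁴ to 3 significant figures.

Treat the section as a set of non-overlapping primitives; coordinates are from the bounding-box lower-left.
Rectangular body: 5.4 × 2, A = 10.8 in², y = 1 in, Ī = 3.6 in⁴.
Semicircular cap: semicircle r = 2.7, A = 11.451 in², y = 3.1459 in, Ī = 5.8329 in⁴.
Centroid: ȳ = ΣA·y / ΣA = 2.1044 in.
Transfer each piece to the horizontal axis through the centroid using Ī + A·d² with d = y − 2.1044:
  rectangular body: d = -1.1044 in → contributes +16.772 in⁴
  semicircular cap: d = 1.0416 in → contributes +18.256 in⁴
Total I = 35.027 in⁴.

Ix ≈ 35.0 in⁴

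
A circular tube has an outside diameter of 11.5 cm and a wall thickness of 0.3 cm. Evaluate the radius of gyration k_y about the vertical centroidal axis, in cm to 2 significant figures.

k_y ≈ 4.0 cm

Break the section into simple shapes (no overlaps), measuring from the bottom-left corner of the bounding box.
Outer circle: ⌀11.5, A = 103.9 cm², x = 5.75 cm, Ī = 858.5 cm⁴.
Bore (subtracted): ⌀10.9, A = 93.31 cm², x = 5.75 cm, Ī = 692.9 cm⁴.
By symmetry the centroid is at mid-width, x̄ = 5.75 cm.
All pieces are centred on the vertical centroidal axis, so I = ΣĪ (holes subtracted) = 165.6 cm⁴.
Radius of gyration: k = √(I/A) = √(165.6 / 10.56) = 3.961 cm.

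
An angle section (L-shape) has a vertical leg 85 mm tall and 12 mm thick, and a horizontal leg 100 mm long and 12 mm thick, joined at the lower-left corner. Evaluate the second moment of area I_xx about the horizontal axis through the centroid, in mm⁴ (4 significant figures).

I_xx ≈ 1.318 × 10⁶ mm⁴

Split into non-overlapping primitives; take the origin at the lower-left of the bounding box.
Vertical leg: 12 × 85, A = 1 020 mm², y = 42.5 mm, Ī = 614 125 mm⁴.
Horizontal leg (remainder): 88 × 12, A = 1 056 mm², y = 6 mm, Ī = 12 672 mm⁴.
Centroid: ȳ = ΣA·y / ΣA = 23.9335 mm.
Transfer each piece to the horizontal axis through the centroid using Ī + A·d² with d = y − 23.9335:
  vertical leg: d = 18.5665 mm → contributes +965 733 mm⁴
  horizontal leg (remainder): d = -17.9335 mm → contributes +352 294 mm⁴
Total I = 1 318 027 mm⁴.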